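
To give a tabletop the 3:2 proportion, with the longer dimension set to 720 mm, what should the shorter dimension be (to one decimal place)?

3:2 = 1.50000.
Shorter side = 720 ÷ 1.50000 ≈ 480.000 → 480.0 mm.

480.0 mm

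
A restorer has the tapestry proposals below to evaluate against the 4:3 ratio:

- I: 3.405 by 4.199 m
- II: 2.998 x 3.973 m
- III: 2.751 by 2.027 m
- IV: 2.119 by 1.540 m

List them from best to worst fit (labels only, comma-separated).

Ratios: I = 4.199 / 3.405 ≈ 1.233; II = 3.973 / 2.998 ≈ 1.325; III = 2.751 / 2.027 ≈ 1.357; IV = 2.119 / 1.540 ≈ 1.376.
|Δ from 1.333|: I 0.100; II 0.008; III 0.024; IV 0.043.

II, III, IV, I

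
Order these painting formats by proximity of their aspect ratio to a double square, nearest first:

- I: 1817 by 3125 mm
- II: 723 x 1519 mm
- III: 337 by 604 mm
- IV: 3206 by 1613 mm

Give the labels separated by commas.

I: 3125/1817 ≈ 1.720 → |1.720 − 2.000| = 0.280
II: 1519/723 ≈ 2.101 → |2.101 − 2.000| = 0.101
III: 604/337 ≈ 1.792 → |1.792 − 2.000| = 0.208
IV: 3206/1613 ≈ 1.988 → |1.988 − 2.000| = 0.012

IV, II, III, I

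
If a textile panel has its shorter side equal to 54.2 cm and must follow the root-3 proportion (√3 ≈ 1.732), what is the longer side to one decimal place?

93.9 cm

root-3 ≈ 1.73205.
Longer side = 54.2 × 1.73205 ≈ 93.877 → 93.9 cm.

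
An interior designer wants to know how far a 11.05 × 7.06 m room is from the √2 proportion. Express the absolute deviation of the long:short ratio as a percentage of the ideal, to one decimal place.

10.7%

Ratio = 11.05 / 7.06 ≈ 1.5652.
Ideal root-2 ≈ 1.4142. |1.5652 − 1.4142| / 1.4142 ≈ 10.68% → 10.7%.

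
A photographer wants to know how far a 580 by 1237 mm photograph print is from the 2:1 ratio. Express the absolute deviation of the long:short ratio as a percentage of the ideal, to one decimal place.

Ratio = 1237 / 580 ≈ 2.1328.
Ideal 2:1 = 2.0000. |2.1328 − 2.0000| / 2.0000 ≈ 6.64% → 6.6%.

6.6%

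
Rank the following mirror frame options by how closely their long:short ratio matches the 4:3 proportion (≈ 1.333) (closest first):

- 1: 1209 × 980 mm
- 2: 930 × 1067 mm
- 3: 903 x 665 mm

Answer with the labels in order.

1: 1209/980 ≈ 1.234 → |1.234 − 1.333| = 0.099
2: 1067/930 ≈ 1.147 → |1.147 − 1.333| = 0.186
3: 903/665 ≈ 1.358 → |1.358 − 1.333| = 0.025

3, 1, 2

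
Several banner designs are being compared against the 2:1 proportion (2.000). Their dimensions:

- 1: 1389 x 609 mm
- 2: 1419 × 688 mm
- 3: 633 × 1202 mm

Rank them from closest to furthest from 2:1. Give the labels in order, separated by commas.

2, 3, 1

Ratios: 1 = 1389 / 609 ≈ 2.281; 2 = 1419 / 688 ≈ 2.062; 3 = 1202 / 633 ≈ 1.899.
|Δ from 2.000|: 1 0.281; 2 0.062; 3 0.101.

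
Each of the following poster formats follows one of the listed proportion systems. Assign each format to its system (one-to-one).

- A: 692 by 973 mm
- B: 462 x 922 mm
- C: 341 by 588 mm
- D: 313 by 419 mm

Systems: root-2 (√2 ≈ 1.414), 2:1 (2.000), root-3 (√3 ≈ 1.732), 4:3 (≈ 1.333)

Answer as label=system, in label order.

A = 973/692 ≈ 1.406 → root-2 (1.414)
B = 922/462 ≈ 1.996 → 2:1 (2.000)
C = 588/341 ≈ 1.724 → root-3 (1.732)
D = 419/313 ≈ 1.339 → 4:3 (1.333)

A=root-2, B=2:1, C=root-3, D=4:3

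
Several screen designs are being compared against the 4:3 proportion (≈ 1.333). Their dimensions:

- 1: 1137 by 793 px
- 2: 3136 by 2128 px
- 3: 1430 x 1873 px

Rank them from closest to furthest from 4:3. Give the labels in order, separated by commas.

3, 1, 2

1: 1137/793 ≈ 1.434 → |1.434 − 1.333| = 0.101
2: 3136/2128 ≈ 1.474 → |1.474 − 1.333| = 0.141
3: 1873/1430 ≈ 1.310 → |1.310 − 1.333| = 0.023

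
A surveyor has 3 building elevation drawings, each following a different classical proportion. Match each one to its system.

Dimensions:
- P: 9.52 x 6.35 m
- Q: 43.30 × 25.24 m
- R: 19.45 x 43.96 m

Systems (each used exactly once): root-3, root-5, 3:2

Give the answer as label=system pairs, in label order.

P = 9.52/6.35 ≈ 1.499 → 3:2 (1.500)
Q = 43.30/25.24 ≈ 1.716 → root-3 (1.732)
R = 43.96/19.45 ≈ 2.260 → root-5 (2.236)

P=3:2, Q=root-3, R=root-5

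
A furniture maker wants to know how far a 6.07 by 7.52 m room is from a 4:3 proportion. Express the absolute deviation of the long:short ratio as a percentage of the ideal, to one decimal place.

7.1%

Ratio = 7.52 / 6.07 ≈ 1.2389.
Ideal 4:3 ≈ 1.3333. |1.2389 − 1.3333| / 1.3333 ≈ 7.08% → 7.1%.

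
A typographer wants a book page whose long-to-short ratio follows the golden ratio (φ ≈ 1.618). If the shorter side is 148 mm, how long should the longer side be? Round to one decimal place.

golden ratio ≈ 1.61803.
Longer side = 148 × 1.61803 ≈ 239.468 → 239.5 mm.

239.5 mm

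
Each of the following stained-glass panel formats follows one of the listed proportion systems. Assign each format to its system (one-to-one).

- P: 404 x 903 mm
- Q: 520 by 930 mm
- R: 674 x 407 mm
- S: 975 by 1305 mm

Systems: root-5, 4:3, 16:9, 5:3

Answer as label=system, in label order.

P=root-5, Q=16:9, R=5:3, S=4:3

Ratios: P ≈ 2.235; Q ≈ 1.788; R ≈ 1.656; S ≈ 1.338.
Targets: root-5 ≈ 2.236; 4:3 ≈ 1.333; 16:9 ≈ 1.778; 5:3 ≈ 1.667.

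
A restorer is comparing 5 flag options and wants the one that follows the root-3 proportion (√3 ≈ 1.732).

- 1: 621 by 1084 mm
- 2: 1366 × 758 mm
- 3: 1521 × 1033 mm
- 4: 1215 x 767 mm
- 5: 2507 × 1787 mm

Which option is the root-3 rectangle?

1

Ratios (long/short): 1 ≈ 1.746; 2 ≈ 1.802; 3 ≈ 1.472; 4 ≈ 1.584; 5 ≈ 1.403.
root-3 ≈ 1.732; option 1 is nearest (Δ 0.014).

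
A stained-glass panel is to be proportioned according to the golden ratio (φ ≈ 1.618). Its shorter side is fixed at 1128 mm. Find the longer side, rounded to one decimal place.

golden ratio ≈ 1.61803.
Longer side = 1128 × 1.61803 ≈ 1825.138 → 1825.1 mm.

1825.1 mm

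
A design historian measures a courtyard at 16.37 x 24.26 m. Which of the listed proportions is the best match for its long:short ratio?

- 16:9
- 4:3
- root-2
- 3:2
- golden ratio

Ratio = 24.26 / 16.37 ≈ 1.482.
Distances: 16:9 1.778 (Δ 0.296); 4:3 1.333 (Δ 0.149); root-2 1.414 (Δ 0.068); 3:2 1.500 (Δ 0.018); golden ratio 1.618 (Δ 0.136).

3:2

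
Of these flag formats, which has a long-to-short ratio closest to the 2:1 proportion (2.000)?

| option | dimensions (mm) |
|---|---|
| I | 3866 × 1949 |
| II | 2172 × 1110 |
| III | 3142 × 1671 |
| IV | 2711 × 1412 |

Ratios (long/short): I ≈ 1.984; II ≈ 1.957; III ≈ 1.880; IV ≈ 1.920.
2:1 ≈ 2.000; option I is nearest (Δ 0.016).

I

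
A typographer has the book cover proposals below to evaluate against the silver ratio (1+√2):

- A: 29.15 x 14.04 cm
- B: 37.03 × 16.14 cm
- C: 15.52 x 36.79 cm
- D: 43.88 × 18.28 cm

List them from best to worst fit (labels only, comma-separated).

Ratios: A = 29.15 / 14.04 ≈ 2.076; B = 37.03 / 16.14 ≈ 2.294; C = 36.79 / 15.52 ≈ 2.370; D = 43.88 / 18.28 ≈ 2.400.
|Δ from 2.414|: A 0.338; B 0.120; C 0.044; D 0.014.

D, C, B, A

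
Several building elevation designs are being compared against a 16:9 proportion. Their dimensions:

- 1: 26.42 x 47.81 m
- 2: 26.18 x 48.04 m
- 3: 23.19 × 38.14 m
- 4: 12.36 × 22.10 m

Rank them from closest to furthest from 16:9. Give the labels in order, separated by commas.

4, 1, 2, 3

1: 47.81/26.42 ≈ 1.810 → |1.810 − 1.778| = 0.032
2: 48.04/26.18 ≈ 1.835 → |1.835 − 1.778| = 0.057
3: 38.14/23.19 ≈ 1.645 → |1.645 − 1.778| = 0.133
4: 22.10/12.36 ≈ 1.788 → |1.788 − 1.778| = 0.010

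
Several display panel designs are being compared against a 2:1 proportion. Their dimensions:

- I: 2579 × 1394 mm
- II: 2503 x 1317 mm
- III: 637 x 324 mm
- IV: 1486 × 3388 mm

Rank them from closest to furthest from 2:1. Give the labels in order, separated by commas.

I: 2579/1394 ≈ 1.850 → |1.850 − 2.000| = 0.150
II: 2503/1317 ≈ 1.901 → |1.901 − 2.000| = 0.099
III: 637/324 ≈ 1.966 → |1.966 − 2.000| = 0.034
IV: 3388/1486 ≈ 2.280 → |2.280 − 2.000| = 0.280

III, II, I, IV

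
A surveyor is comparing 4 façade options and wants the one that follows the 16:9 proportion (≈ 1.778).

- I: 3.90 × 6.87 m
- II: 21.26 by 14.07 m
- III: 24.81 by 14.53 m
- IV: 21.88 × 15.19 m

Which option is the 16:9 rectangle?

I

Target 16:9 ≈ 1.778.
I: 1.762 (Δ0.016)  II: 1.511 (Δ0.267)  III: 1.708 (Δ0.070)  IV: 1.440 (Δ0.338)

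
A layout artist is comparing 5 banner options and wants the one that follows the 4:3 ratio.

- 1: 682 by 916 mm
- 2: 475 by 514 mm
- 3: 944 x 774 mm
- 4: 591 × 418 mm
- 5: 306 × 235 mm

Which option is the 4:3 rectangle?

1

Target 4:3 ≈ 1.333.
1: 1.343 (Δ0.010)  2: 1.082 (Δ0.251)  3: 1.220 (Δ0.113)  4: 1.414 (Δ0.081)  5: 1.302 (Δ0.031)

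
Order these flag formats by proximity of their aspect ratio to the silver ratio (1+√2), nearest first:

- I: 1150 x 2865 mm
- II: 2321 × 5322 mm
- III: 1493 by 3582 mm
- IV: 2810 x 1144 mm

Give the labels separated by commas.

I: 2865/1150 ≈ 2.491 → |2.491 − 2.414| = 0.077
II: 5322/2321 ≈ 2.293 → |2.293 − 2.414| = 0.121
III: 3582/1493 ≈ 2.399 → |2.399 − 2.414| = 0.015
IV: 2810/1144 ≈ 2.456 → |2.456 − 2.414| = 0.042

III, IV, I, II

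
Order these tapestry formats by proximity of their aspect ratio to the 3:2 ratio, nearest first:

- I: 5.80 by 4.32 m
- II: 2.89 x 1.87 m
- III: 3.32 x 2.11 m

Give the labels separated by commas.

I: 5.80/4.32 ≈ 1.343 → |1.343 − 1.500| = 0.157
II: 2.89/1.87 ≈ 1.545 → |1.545 − 1.500| = 0.045
III: 3.32/2.11 ≈ 1.573 → |1.573 − 1.500| = 0.073

II, III, I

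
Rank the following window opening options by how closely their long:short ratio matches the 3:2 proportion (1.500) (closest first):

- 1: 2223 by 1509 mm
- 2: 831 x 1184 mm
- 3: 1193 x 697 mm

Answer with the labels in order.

1, 2, 3

Ratios: 1 = 2223 / 1509 ≈ 1.473; 2 = 1184 / 831 ≈ 1.425; 3 = 1193 / 697 ≈ 1.712.
|Δ from 1.500|: 1 0.027; 2 0.075; 3 0.212.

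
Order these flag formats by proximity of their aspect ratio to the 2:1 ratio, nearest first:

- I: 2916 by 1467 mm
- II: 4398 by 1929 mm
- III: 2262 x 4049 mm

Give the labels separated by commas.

I, III, II

I: 2916/1467 ≈ 1.988 → |1.988 − 2.000| = 0.012
II: 4398/1929 ≈ 2.280 → |2.280 − 2.000| = 0.280
III: 4049/2262 ≈ 1.790 → |1.790 − 2.000| = 0.210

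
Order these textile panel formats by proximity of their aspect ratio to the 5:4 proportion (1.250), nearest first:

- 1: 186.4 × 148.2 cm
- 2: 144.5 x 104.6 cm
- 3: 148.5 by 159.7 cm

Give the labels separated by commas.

Ratios: 1 = 186.4 / 148.2 ≈ 1.258; 2 = 144.5 / 104.6 ≈ 1.381; 3 = 159.7 / 148.5 ≈ 1.075.
|Δ from 1.250|: 1 0.008; 2 0.131; 3 0.175.

1, 2, 3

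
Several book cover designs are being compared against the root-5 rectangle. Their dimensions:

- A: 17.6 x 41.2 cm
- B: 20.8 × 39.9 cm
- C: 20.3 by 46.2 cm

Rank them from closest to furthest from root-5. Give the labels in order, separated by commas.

C, A, B

A: 41.2/17.6 ≈ 2.341 → |2.341 − 2.236| = 0.105
B: 39.9/20.8 ≈ 1.918 → |1.918 − 2.236| = 0.318
C: 46.2/20.3 ≈ 2.276 → |2.276 − 2.236| = 0.040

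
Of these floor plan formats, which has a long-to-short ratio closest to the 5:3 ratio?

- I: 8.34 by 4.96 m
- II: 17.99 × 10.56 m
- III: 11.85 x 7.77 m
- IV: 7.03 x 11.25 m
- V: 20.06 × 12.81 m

Target 5:3 ≈ 1.667.
I: 1.681 (Δ0.014)  II: 1.704 (Δ0.037)  III: 1.525 (Δ0.142)  IV: 1.600 (Δ0.067)  V: 1.566 (Δ0.101)

I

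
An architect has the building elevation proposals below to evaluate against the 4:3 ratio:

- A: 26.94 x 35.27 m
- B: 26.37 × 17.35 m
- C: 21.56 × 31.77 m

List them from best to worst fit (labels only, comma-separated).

A: 35.27/26.94 ≈ 1.309 → |1.309 − 1.333| = 0.024
B: 26.37/17.35 ≈ 1.520 → |1.520 − 1.333| = 0.187
C: 31.77/21.56 ≈ 1.474 → |1.474 − 1.333| = 0.141

A, C, B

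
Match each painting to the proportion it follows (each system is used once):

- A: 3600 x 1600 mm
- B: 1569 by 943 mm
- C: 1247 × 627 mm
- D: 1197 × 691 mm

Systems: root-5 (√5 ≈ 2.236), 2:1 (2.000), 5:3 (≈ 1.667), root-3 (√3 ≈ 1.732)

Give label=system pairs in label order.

A = 3600/1600 ≈ 2.250 → root-5 (2.236)
B = 1569/943 ≈ 1.664 → 5:3 (1.667)
C = 1247/627 ≈ 1.989 → 2:1 (2.000)
D = 1197/691 ≈ 1.732 → root-3 (1.732)

A=root-5, B=5:3, C=2:1, D=root-3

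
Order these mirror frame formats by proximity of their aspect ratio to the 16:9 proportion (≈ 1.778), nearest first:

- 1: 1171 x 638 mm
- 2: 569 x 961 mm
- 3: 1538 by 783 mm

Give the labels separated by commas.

1, 2, 3

1: 1171/638 ≈ 1.835 → |1.835 − 1.778| = 0.057
2: 961/569 ≈ 1.689 → |1.689 − 1.778| = 0.089
3: 1538/783 ≈ 1.964 → |1.964 − 1.778| = 0.186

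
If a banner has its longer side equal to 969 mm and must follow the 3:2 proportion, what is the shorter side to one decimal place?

3:2 = 1.50000.
Shorter side = 969 ÷ 1.50000 ≈ 646.000 → 646.0 mm.

646.0 mm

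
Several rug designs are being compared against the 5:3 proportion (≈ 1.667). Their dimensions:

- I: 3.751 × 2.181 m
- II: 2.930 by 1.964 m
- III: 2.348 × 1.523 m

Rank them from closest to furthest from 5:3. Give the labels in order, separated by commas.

I, III, II

Ratios: I = 3.751 / 2.181 ≈ 1.720; II = 2.930 / 1.964 ≈ 1.492; III = 2.348 / 1.523 ≈ 1.542.
|Δ from 1.667|: I 0.053; II 0.175; III 0.125.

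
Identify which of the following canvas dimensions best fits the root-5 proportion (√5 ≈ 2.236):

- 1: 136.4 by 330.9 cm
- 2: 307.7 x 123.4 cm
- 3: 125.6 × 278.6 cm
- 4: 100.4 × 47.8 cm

Target root-5 ≈ 2.236.
1: 2.426 (Δ0.190)  2: 2.494 (Δ0.258)  3: 2.218 (Δ0.018)  4: 2.100 (Δ0.136)

3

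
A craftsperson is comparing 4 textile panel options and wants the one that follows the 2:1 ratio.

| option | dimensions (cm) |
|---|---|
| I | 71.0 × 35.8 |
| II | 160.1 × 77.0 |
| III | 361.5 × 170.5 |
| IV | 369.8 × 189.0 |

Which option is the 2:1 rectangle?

I

Ratios (long/short): I ≈ 1.983; II ≈ 2.079; III ≈ 2.120; IV ≈ 1.957.
2:1 ≈ 2.000; option I is nearest (Δ 0.017).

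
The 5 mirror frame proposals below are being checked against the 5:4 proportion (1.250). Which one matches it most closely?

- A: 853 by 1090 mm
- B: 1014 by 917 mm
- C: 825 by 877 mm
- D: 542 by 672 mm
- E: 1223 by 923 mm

Target 5:4 ≈ 1.250.
A: 1.278 (Δ0.028)  B: 1.106 (Δ0.144)  C: 1.063 (Δ0.187)  D: 1.240 (Δ0.010)  E: 1.325 (Δ0.075)

D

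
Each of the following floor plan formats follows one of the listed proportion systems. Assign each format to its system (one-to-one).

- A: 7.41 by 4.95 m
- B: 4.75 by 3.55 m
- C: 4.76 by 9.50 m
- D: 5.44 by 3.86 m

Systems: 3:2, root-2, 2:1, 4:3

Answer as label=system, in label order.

A=3:2, B=4:3, C=2:1, D=root-2

A = 7.41/4.95 ≈ 1.497 → 3:2 (1.500)
B = 4.75/3.55 ≈ 1.338 → 4:3 (1.333)
C = 9.50/4.76 ≈ 1.996 → 2:1 (2.000)
D = 5.44/3.86 ≈ 1.409 → root-2 (1.414)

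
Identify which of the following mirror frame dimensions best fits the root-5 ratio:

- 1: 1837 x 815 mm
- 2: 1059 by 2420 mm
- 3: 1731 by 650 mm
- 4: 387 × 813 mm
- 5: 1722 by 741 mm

Ratios (long/short): 1 ≈ 2.254; 2 ≈ 2.285; 3 ≈ 2.663; 4 ≈ 2.101; 5 ≈ 2.324.
root-5 ≈ 2.236; option 1 is nearest (Δ 0.018).

1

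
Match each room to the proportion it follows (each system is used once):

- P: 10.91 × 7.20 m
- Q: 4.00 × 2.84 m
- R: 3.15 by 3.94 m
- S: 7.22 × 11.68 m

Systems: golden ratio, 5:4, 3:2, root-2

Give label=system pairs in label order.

P = 10.91/7.20 ≈ 1.515 → 3:2 (1.500)
Q = 4.00/2.84 ≈ 1.408 → root-2 (1.414)
R = 3.94/3.15 ≈ 1.251 → 5:4 (1.250)
S = 11.68/7.22 ≈ 1.618 → golden ratio (1.618)

P=3:2, Q=root-2, R=5:4, S=golden ratio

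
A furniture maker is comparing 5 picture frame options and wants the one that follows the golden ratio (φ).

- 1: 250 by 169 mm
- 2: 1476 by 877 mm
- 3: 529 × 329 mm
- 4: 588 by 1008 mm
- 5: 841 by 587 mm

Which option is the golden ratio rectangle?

Ratios (long/short): 1 ≈ 1.479; 2 ≈ 1.683; 3 ≈ 1.608; 4 ≈ 1.714; 5 ≈ 1.433.
golden ratio ≈ 1.618; option 3 is nearest (Δ 0.010).

3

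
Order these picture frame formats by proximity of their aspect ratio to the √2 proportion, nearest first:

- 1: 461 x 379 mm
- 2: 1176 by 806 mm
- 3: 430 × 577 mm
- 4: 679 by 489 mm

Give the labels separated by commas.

1: 461/379 ≈ 1.216 → |1.216 − 1.414| = 0.198
2: 1176/806 ≈ 1.459 → |1.459 − 1.414| = 0.045
3: 577/430 ≈ 1.342 → |1.342 − 1.414| = 0.072
4: 679/489 ≈ 1.389 → |1.389 − 1.414| = 0.025

4, 2, 3, 1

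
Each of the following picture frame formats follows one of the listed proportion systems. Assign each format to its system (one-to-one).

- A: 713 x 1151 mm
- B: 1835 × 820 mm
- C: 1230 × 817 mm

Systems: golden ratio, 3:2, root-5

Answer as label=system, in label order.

A=golden ratio, B=root-5, C=3:2

A = 1151/713 ≈ 1.614 → golden ratio (1.618)
B = 1835/820 ≈ 2.238 → root-5 (2.236)
C = 1230/817 ≈ 1.506 → 3:2 (1.500)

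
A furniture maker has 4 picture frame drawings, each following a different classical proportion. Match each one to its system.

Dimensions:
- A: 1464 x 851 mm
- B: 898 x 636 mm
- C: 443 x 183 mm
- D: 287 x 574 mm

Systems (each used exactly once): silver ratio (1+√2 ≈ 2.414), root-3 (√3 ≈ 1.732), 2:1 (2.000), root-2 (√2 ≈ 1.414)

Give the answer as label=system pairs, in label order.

A=root-3, B=root-2, C=silver ratio, D=2:1

Ratios: A ≈ 1.720; B ≈ 1.412; C ≈ 2.421; D ≈ 2.000.
Targets: silver ratio ≈ 2.414; root-3 ≈ 1.732; 2:1 ≈ 2.000; root-2 ≈ 1.414.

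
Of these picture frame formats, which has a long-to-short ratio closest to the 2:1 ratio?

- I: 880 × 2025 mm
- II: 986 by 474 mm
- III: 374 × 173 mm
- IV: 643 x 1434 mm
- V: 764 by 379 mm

V

Target 2:1 ≈ 2.000.
I: 2.301 (Δ0.301)  II: 2.080 (Δ0.080)  III: 2.162 (Δ0.162)  IV: 2.230 (Δ0.230)  V: 2.016 (Δ0.016)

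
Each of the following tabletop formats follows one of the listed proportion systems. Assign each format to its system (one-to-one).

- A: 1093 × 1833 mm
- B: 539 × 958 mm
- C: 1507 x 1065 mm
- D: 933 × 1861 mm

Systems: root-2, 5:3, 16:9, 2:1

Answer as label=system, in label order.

A = 1833/1093 ≈ 1.677 → 5:3 (1.667)
B = 958/539 ≈ 1.777 → 16:9 (1.778)
C = 1507/1065 ≈ 1.415 → root-2 (1.414)
D = 1861/933 ≈ 1.995 → 2:1 (2.000)

A=5:3, B=16:9, C=root-2, D=2:1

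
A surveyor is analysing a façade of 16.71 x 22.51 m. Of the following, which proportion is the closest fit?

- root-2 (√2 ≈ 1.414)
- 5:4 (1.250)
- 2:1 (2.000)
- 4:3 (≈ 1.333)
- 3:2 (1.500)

4:3

Ratio = 22.51 / 16.71 ≈ 1.347.
Distances: root-2 1.414 (Δ 0.067); 5:4 1.250 (Δ 0.097); 2:1 2.000 (Δ 0.653); 4:3 1.333 (Δ 0.014); 3:2 1.500 (Δ 0.153).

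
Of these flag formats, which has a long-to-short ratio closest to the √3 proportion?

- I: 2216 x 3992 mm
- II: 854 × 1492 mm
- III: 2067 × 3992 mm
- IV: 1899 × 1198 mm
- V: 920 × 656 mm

II

Ratios (long/short): I ≈ 1.801; II ≈ 1.747; III ≈ 1.931; IV ≈ 1.585; V ≈ 1.402.
root-3 ≈ 1.732; option II is nearest (Δ 0.015).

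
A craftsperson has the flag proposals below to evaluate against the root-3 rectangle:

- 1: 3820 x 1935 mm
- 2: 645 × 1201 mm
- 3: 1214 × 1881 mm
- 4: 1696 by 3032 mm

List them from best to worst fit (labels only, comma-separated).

1: 3820/1935 ≈ 1.974 → |1.974 − 1.732| = 0.242
2: 1201/645 ≈ 1.862 → |1.862 − 1.732| = 0.130
3: 1881/1214 ≈ 1.549 → |1.549 − 1.732| = 0.183
4: 3032/1696 ≈ 1.788 → |1.788 − 1.732| = 0.056

4, 2, 3, 1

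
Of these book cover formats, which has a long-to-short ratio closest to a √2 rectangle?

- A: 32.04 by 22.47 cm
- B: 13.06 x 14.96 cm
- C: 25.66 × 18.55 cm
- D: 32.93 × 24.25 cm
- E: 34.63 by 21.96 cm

Ratios (long/short): A ≈ 1.426; B ≈ 1.145; C ≈ 1.383; D ≈ 1.358; E ≈ 1.577.
root-2 ≈ 1.414; option A is nearest (Δ 0.012).

A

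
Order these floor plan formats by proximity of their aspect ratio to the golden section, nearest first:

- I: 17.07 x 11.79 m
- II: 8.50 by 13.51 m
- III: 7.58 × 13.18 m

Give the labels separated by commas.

I: 17.07/11.79 ≈ 1.448 → |1.448 − 1.618| = 0.170
II: 13.51/8.50 ≈ 1.589 → |1.589 − 1.618| = 0.029
III: 13.18/7.58 ≈ 1.739 → |1.739 − 1.618| = 0.121

II, III, I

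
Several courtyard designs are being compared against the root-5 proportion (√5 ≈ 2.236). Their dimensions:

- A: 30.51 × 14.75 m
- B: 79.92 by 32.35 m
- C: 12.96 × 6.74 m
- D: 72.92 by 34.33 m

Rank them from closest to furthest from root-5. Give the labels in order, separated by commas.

A: 30.51/14.75 ≈ 2.068 → |2.068 − 2.236| = 0.168
B: 79.92/32.35 ≈ 2.470 → |2.470 − 2.236| = 0.234
C: 12.96/6.74 ≈ 1.923 → |1.923 − 2.236| = 0.313
D: 72.92/34.33 ≈ 2.124 → |2.124 − 2.236| = 0.112

D, A, B, C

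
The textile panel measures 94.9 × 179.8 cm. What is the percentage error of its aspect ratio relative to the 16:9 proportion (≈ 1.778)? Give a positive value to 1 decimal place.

6.6%

Ratio = 179.8 / 94.9 ≈ 1.8946.
Ideal 16:9 ≈ 1.7778. |1.8946 − 1.7778| / 1.7778 ≈ 6.57% → 6.6%.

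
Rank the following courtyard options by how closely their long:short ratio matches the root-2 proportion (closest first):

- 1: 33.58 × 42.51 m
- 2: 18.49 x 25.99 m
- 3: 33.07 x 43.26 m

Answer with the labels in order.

1: 42.51/33.58 ≈ 1.266 → |1.266 − 1.414| = 0.148
2: 25.99/18.49 ≈ 1.406 → |1.406 − 1.414| = 0.008
3: 43.26/33.07 ≈ 1.308 → |1.308 − 1.414| = 0.106

2, 3, 1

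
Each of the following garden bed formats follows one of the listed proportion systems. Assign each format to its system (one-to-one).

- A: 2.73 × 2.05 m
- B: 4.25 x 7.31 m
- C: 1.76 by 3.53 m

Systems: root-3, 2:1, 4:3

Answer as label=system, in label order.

A = 2.73/2.05 ≈ 1.332 → 4:3 (1.333)
B = 7.31/4.25 ≈ 1.720 → root-3 (1.732)
C = 3.53/1.76 ≈ 2.006 → 2:1 (2.000)

A=4:3, B=root-3, C=2:1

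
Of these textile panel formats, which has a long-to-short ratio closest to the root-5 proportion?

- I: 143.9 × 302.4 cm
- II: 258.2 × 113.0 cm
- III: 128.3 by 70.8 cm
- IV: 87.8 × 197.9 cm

IV

Target root-5 ≈ 2.236.
I: 2.101 (Δ0.135)  II: 2.285 (Δ0.049)  III: 1.812 (Δ0.424)  IV: 2.254 (Δ0.018)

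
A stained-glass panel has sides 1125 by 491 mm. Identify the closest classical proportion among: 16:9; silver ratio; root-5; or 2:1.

root-5

1125/491 ≈ 2.291. Nearest candidates are root-5 (2.236, off by 0.055) and silver ratio (2.414, off by 0.123).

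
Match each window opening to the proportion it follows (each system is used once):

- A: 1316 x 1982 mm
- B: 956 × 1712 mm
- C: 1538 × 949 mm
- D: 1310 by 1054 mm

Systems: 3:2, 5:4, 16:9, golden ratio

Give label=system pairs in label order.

Ratios: A ≈ 1.506; B ≈ 1.791; C ≈ 1.621; D ≈ 1.243.
Targets: 3:2 ≈ 1.500; 5:4 ≈ 1.250; 16:9 ≈ 1.778; golden ratio ≈ 1.618.

A=3:2, B=16:9, C=golden ratio, D=5:4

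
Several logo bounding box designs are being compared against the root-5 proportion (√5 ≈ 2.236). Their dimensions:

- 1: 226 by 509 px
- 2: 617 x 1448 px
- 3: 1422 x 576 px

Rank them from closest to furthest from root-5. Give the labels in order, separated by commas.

1, 2, 3

1: 509/226 ≈ 2.252 → |2.252 − 2.236| = 0.016
2: 1448/617 ≈ 2.347 → |2.347 − 2.236| = 0.111
3: 1422/576 ≈ 2.469 → |2.469 − 2.236| = 0.233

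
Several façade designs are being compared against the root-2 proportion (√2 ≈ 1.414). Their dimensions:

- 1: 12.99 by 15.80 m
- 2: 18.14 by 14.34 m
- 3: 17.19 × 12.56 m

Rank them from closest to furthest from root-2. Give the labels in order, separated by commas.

3, 2, 1

1: 15.80/12.99 ≈ 1.216 → |1.216 − 1.414| = 0.198
2: 18.14/14.34 ≈ 1.265 → |1.265 − 1.414| = 0.149
3: 17.19/12.56 ≈ 1.369 → |1.369 − 1.414| = 0.045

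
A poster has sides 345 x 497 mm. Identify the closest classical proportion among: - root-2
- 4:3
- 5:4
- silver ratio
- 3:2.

root-2

497/345 ≈ 1.441. Nearest candidates are root-2 (1.414, off by 0.027) and 3:2 (1.500, off by 0.059).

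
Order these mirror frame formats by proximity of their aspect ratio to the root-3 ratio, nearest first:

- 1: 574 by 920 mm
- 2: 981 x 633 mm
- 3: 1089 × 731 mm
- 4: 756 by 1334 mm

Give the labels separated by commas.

4, 1, 2, 3

Ratios: 1 = 920 / 574 ≈ 1.603; 2 = 981 / 633 ≈ 1.550; 3 = 1089 / 731 ≈ 1.490; 4 = 1334 / 756 ≈ 1.765.
|Δ from 1.732|: 1 0.129; 2 0.182; 3 0.242; 4 0.033.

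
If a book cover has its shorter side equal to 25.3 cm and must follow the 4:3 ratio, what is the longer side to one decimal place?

4:3 ≈ 1.33333.
Longer side = 25.3 × 1.33333 ≈ 33.733 → 33.7 cm.

33.7 cm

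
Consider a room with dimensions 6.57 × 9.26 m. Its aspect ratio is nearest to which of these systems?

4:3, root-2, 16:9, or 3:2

9.26/6.57 ≈ 1.409. Nearest candidates are root-2 (1.414, off by 0.005) and 4:3 (1.333, off by 0.076).

root-2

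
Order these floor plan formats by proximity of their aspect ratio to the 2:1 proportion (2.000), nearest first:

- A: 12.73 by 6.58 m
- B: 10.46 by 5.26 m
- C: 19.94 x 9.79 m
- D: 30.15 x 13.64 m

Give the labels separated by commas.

Ratios: A = 12.73 / 6.58 ≈ 1.935; B = 10.46 / 5.26 ≈ 1.989; C = 19.94 / 9.79 ≈ 2.037; D = 30.15 / 13.64 ≈ 2.210.
|Δ from 2.000|: A 0.065; B 0.011; C 0.037; D 0.210.

B, C, A, D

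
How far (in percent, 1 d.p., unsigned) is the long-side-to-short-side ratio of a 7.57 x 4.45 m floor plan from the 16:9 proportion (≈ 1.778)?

Ratio = 7.57 / 4.45 ≈ 1.7011.
Ideal 16:9 ≈ 1.7778. |1.7011 − 1.7778| / 1.7778 ≈ 4.31% → 4.3%.

4.3%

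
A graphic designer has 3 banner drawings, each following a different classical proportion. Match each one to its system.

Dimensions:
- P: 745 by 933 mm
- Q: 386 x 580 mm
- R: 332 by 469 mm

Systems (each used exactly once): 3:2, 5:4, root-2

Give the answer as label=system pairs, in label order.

Ratios: P ≈ 1.252; Q ≈ 1.503; R ≈ 1.413.
Targets: 3:2 ≈ 1.500; 5:4 ≈ 1.250; root-2 ≈ 1.414.

P=5:4, Q=3:2, R=root-2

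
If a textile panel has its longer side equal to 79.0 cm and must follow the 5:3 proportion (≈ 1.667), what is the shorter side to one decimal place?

5:3 ≈ 1.66667.
Shorter side = 79.0 ÷ 1.66667 ≈ 47.400 → 47.4 cm.

47.4 cm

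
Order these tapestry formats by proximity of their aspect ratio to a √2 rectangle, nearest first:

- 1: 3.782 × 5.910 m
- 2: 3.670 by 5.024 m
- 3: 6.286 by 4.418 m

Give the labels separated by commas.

1: 5.910/3.782 ≈ 1.563 → |1.563 − 1.414| = 0.149
2: 5.024/3.670 ≈ 1.369 → |1.369 − 1.414| = 0.045
3: 6.286/4.418 ≈ 1.423 → |1.423 − 1.414| = 0.009

3, 2, 1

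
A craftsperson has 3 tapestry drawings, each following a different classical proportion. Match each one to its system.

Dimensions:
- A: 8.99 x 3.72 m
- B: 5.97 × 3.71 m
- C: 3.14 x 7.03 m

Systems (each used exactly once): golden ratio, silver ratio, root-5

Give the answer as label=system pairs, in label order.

A=silver ratio, B=golden ratio, C=root-5

A = 8.99/3.72 ≈ 2.417 → silver ratio (2.414)
B = 5.97/3.71 ≈ 1.609 → golden ratio (1.618)
C = 7.03/3.14 ≈ 2.239 → root-5 (2.236)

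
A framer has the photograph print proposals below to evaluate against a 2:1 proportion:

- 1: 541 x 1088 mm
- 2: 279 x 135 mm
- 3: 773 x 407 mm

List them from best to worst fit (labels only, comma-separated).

1: 1088/541 ≈ 2.011 → |2.011 − 2.000| = 0.011
2: 279/135 ≈ 2.067 → |2.067 − 2.000| = 0.067
3: 773/407 ≈ 1.899 → |1.899 − 2.000| = 0.101

1, 2, 3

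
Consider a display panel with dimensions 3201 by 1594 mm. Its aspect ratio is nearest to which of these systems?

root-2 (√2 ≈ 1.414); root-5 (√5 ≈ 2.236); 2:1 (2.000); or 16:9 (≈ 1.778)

Ratio = 3201 / 1594 ≈ 2.008.
Distances: root-2 1.414 (Δ 0.594); root-5 2.236 (Δ 0.228); 2:1 2.000 (Δ 0.008); 16:9 1.778 (Δ 0.230).

2:1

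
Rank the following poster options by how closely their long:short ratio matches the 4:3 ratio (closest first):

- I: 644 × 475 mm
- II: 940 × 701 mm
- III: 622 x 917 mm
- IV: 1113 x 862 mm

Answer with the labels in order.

I: 644/475 ≈ 1.356 → |1.356 − 1.333| = 0.023
II: 940/701 ≈ 1.341 → |1.341 − 1.333| = 0.008
III: 917/622 ≈ 1.474 → |1.474 − 1.333| = 0.141
IV: 1113/862 ≈ 1.291 → |1.291 − 1.333| = 0.042

II, I, IV, III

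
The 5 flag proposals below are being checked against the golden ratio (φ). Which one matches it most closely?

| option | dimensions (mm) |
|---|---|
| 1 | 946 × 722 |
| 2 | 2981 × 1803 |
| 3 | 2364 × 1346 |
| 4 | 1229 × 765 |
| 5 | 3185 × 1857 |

4

Ratios (long/short): 1 ≈ 1.310; 2 ≈ 1.653; 3 ≈ 1.756; 4 ≈ 1.607; 5 ≈ 1.715.
golden ratio ≈ 1.618; option 4 is nearest (Δ 0.011).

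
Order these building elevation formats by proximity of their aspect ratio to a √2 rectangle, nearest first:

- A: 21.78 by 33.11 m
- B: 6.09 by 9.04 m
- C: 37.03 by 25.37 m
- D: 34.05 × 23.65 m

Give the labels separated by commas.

D, C, B, A

A: 33.11/21.78 ≈ 1.520 → |1.520 − 1.414| = 0.106
B: 9.04/6.09 ≈ 1.484 → |1.484 − 1.414| = 0.070
C: 37.03/25.37 ≈ 1.460 → |1.460 − 1.414| = 0.046
D: 34.05/23.65 ≈ 1.440 → |1.440 − 1.414| = 0.026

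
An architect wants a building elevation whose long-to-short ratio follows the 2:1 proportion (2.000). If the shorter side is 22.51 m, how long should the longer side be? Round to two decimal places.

2:1 = 2.00000.
Longer side = 22.51 × 2.00000 ≈ 45.0200 → 45.02 m.

45.02 m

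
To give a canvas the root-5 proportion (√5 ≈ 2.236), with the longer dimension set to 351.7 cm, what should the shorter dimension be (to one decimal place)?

root-5 ≈ 2.23607.
Shorter side = 351.7 ÷ 2.23607 ≈ 157.285 → 157.3 cm.

157.3 cm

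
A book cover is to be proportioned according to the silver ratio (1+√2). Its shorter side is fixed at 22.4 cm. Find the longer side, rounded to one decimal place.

silver ratio ≈ 2.41421.
Longer side = 22.4 × 2.41421 ≈ 54.078 → 54.1 cm.

54.1 cm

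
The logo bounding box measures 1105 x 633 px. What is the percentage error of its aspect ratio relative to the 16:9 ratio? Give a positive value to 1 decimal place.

1.8%

Ratio = 1105 / 633 ≈ 1.7457.
Ideal 16:9 ≈ 1.7778. |1.7457 − 1.7778| / 1.7778 ≈ 1.81% → 1.8%.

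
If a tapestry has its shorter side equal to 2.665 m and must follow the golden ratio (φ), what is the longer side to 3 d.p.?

golden ratio ≈ 1.61803.
Longer side = 2.665 × 1.61803 ≈ 4.31205 → 4.312 m.

4.312 m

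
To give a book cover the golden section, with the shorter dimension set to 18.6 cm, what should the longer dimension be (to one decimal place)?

golden ratio ≈ 1.61803.
Longer side = 18.6 × 1.61803 ≈ 30.095 → 30.1 cm.

30.1 cm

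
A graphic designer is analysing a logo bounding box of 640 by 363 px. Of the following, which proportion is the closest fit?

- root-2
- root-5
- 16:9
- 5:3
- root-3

16:9

Ratio = 640 / 363 ≈ 1.763.
Distances: root-2 1.414 (Δ 0.349); root-5 2.236 (Δ 0.473); 16:9 1.778 (Δ 0.015); 5:3 1.667 (Δ 0.096); root-3 1.732 (Δ 0.031).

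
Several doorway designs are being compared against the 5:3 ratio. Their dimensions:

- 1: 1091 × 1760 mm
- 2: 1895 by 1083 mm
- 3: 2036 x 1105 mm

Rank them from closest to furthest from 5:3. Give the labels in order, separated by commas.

1: 1760/1091 ≈ 1.613 → |1.613 − 1.667| = 0.054
2: 1895/1083 ≈ 1.750 → |1.750 − 1.667| = 0.083
3: 2036/1105 ≈ 1.843 → |1.843 − 1.667| = 0.176

1, 2, 3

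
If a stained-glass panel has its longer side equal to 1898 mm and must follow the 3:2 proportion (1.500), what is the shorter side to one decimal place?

1265.3 mm

3:2 = 1.50000.
Shorter side = 1898 ÷ 1.50000 ≈ 1265.333 → 1265.3 mm.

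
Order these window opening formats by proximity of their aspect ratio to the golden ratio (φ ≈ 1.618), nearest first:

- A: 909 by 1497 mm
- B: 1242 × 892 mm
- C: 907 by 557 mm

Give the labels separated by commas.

C, A, B

Ratios: A = 1497 / 909 ≈ 1.647; B = 1242 / 892 ≈ 1.392; C = 907 / 557 ≈ 1.628.
|Δ from 1.618|: A 0.029; B 0.226; C 0.010.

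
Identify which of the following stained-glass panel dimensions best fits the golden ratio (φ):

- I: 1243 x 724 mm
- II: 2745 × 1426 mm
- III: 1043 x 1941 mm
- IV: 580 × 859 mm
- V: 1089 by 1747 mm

Target golden ratio ≈ 1.618.
I: 1.717 (Δ0.099)  II: 1.925 (Δ0.307)  III: 1.861 (Δ0.243)  IV: 1.481 (Δ0.137)  V: 1.604 (Δ0.014)

V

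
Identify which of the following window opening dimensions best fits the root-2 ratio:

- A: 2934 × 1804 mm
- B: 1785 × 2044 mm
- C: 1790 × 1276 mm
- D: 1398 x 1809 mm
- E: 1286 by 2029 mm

Target root-2 ≈ 1.414.
A: 1.626 (Δ0.212)  B: 1.145 (Δ0.269)  C: 1.403 (Δ0.011)  D: 1.294 (Δ0.120)  E: 1.578 (Δ0.164)

C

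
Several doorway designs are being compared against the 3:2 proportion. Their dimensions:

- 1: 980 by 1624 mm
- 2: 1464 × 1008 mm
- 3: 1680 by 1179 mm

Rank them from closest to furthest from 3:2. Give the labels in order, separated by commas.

2, 3, 1

Ratios: 1 = 1624 / 980 ≈ 1.657; 2 = 1464 / 1008 ≈ 1.452; 3 = 1680 / 1179 ≈ 1.425.
|Δ from 1.500|: 1 0.157; 2 0.048; 3 0.075.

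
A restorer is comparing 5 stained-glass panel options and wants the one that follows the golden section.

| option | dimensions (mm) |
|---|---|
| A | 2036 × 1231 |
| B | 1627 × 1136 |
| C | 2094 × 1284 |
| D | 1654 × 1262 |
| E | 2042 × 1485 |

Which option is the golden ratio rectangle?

C

Target golden ratio ≈ 1.618.
A: 1.654 (Δ0.036)  B: 1.432 (Δ0.186)  C: 1.631 (Δ0.013)  D: 1.311 (Δ0.307)  E: 1.375 (Δ0.243)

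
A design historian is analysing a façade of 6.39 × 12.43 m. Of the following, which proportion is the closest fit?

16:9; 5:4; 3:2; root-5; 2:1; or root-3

2:1

12.43/6.39 ≈ 1.945. Nearest candidates are 2:1 (2.000, off by 0.055) and 16:9 (1.778, off by 0.167).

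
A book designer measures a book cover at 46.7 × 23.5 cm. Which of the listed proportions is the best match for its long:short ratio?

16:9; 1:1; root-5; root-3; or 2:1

2:1

46.7/23.5 ≈ 1.987. Nearest candidates are 2:1 (2.000, off by 0.013) and 16:9 (1.778, off by 0.209).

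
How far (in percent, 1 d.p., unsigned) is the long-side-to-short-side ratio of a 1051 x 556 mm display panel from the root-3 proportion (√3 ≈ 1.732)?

9.1%

Ratio = 1051 / 556 ≈ 1.8903.
Ideal root-3 ≈ 1.7321. |1.8903 − 1.7321| / 1.7321 ≈ 9.13% → 9.1%.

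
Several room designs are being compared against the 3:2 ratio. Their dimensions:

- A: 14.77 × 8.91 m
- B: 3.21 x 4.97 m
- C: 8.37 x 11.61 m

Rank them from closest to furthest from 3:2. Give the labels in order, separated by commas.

B, C, A

Ratios: A = 14.77 / 8.91 ≈ 1.658; B = 4.97 / 3.21 ≈ 1.548; C = 11.61 / 8.37 ≈ 1.387.
|Δ from 1.500|: A 0.158; B 0.048; C 0.113.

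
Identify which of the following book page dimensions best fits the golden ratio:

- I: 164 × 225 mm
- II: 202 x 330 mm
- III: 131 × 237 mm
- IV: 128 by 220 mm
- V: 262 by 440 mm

Ratios (long/short): I ≈ 1.372; II ≈ 1.634; III ≈ 1.809; IV ≈ 1.719; V ≈ 1.679.
golden ratio ≈ 1.618; option II is nearest (Δ 0.016).

II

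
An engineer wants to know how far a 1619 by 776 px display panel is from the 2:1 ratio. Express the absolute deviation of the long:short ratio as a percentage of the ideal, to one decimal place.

Ratio = 1619 / 776 ≈ 2.0863.
Ideal 2:1 = 2.0000. |2.0863 − 2.0000| / 2.0000 ≈ 4.32% → 4.3%.

4.3%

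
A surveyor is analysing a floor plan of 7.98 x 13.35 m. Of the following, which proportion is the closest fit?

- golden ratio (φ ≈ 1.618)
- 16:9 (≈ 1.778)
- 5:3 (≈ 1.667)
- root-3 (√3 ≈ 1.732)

5:3

13.35/7.98 ≈ 1.673. Nearest candidates are 5:3 (1.667, off by 0.006) and golden ratio (1.618, off by 0.055).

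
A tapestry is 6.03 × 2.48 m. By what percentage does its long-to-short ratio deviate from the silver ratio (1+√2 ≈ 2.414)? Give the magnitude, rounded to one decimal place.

Ratio = 6.03 / 2.48 ≈ 2.4315.
Ideal silver ratio ≈ 2.4142. |2.4315 − 2.4142| / 2.4142 ≈ 0.72% → 0.7%.

0.7%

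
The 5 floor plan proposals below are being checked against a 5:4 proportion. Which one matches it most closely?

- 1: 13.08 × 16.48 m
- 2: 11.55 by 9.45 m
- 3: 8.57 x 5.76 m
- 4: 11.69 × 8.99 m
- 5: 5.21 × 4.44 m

Ratios (long/short): 1 ≈ 1.260; 2 ≈ 1.222; 3 ≈ 1.488; 4 ≈ 1.300; 5 ≈ 1.173.
5:4 ≈ 1.250; option 1 is nearest (Δ 0.010).

1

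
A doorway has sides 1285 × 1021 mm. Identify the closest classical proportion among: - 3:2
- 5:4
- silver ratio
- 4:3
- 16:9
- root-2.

5:4

Ratio = 1285 / 1021 ≈ 1.259.
Distances: 3:2 1.500 (Δ 0.241); 5:4 1.250 (Δ 0.009); silver ratio 2.414 (Δ 1.155); 4:3 1.333 (Δ 0.074); 16:9 1.778 (Δ 0.519); root-2 1.414 (Δ 0.155).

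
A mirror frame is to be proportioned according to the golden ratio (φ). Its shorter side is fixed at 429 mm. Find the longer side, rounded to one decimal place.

694.1 mm

golden ratio ≈ 1.61803.
Longer side = 429 × 1.61803 ≈ 694.135 → 694.1 mm.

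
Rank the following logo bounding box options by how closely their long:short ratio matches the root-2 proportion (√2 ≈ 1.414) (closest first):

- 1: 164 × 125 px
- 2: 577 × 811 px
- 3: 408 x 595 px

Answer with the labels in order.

2, 3, 1

Ratios: 1 = 164 / 125 ≈ 1.312; 2 = 811 / 577 ≈ 1.406; 3 = 595 / 408 ≈ 1.458.
|Δ from 1.414|: 1 0.102; 2 0.008; 3 0.044.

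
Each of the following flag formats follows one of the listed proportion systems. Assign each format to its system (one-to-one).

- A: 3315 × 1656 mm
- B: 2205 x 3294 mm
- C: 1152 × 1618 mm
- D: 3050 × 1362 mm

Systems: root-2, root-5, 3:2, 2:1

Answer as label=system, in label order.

Ratios: A ≈ 2.002; B ≈ 1.494; C ≈ 1.405; D ≈ 2.239.
Targets: root-2 ≈ 1.414; root-5 ≈ 2.236; 3:2 ≈ 1.500; 2:1 ≈ 2.000.

A=2:1, B=3:2, C=root-2, D=root-5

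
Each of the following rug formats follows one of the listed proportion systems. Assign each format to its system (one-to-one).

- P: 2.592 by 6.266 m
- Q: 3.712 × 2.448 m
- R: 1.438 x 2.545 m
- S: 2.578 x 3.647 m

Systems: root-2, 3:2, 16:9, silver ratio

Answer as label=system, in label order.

P = 6.266/2.592 ≈ 2.417 → silver ratio (2.414)
Q = 3.712/2.448 ≈ 1.516 → 3:2 (1.500)
R = 2.545/1.438 ≈ 1.770 → 16:9 (1.778)
S = 3.647/2.578 ≈ 1.415 → root-2 (1.414)

P=silver ratio, Q=3:2, R=16:9, S=root-2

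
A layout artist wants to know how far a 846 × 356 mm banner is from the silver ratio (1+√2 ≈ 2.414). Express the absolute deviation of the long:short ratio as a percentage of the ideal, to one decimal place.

1.6%

Ratio = 846 / 356 ≈ 2.3764.
Ideal silver ratio ≈ 2.4142. |2.3764 − 2.4142| / 2.4142 ≈ 1.57% → 1.6%.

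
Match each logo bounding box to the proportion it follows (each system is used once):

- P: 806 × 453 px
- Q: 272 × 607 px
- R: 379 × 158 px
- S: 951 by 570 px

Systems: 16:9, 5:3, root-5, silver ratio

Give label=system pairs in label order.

P=16:9, Q=root-5, R=silver ratio, S=5:3

P = 806/453 ≈ 1.779 → 16:9 (1.778)
Q = 607/272 ≈ 2.232 → root-5 (2.236)
R = 379/158 ≈ 2.399 → silver ratio (2.414)
S = 951/570 ≈ 1.668 → 5:3 (1.667)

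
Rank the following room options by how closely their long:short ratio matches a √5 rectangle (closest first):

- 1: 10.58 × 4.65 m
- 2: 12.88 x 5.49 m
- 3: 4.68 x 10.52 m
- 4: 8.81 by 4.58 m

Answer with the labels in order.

3, 1, 2, 4

Ratios: 1 = 10.58 / 4.65 ≈ 2.275; 2 = 12.88 / 5.49 ≈ 2.346; 3 = 10.52 / 4.68 ≈ 2.248; 4 = 8.81 / 4.58 ≈ 1.924.
|Δ from 2.236|: 1 0.039; 2 0.110; 3 0.012; 4 0.312.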